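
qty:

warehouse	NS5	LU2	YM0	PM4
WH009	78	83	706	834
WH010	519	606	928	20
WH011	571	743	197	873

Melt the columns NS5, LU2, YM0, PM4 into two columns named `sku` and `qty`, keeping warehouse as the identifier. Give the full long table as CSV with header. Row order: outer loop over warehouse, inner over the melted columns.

Each (warehouse, column) pair becomes one row: 3 × 4 = 12 rows.
For example, (WH009, NS5) → qty=78.

warehouse,sku,qty
WH009,NS5,78
WH009,LU2,83
WH009,YM0,706
WH009,PM4,834
WH010,NS5,519
WH010,LU2,606
WH010,YM0,928
WH010,PM4,20
WH011,NS5,571
WH011,LU2,743
WH011,YM0,197
WH011,PM4,873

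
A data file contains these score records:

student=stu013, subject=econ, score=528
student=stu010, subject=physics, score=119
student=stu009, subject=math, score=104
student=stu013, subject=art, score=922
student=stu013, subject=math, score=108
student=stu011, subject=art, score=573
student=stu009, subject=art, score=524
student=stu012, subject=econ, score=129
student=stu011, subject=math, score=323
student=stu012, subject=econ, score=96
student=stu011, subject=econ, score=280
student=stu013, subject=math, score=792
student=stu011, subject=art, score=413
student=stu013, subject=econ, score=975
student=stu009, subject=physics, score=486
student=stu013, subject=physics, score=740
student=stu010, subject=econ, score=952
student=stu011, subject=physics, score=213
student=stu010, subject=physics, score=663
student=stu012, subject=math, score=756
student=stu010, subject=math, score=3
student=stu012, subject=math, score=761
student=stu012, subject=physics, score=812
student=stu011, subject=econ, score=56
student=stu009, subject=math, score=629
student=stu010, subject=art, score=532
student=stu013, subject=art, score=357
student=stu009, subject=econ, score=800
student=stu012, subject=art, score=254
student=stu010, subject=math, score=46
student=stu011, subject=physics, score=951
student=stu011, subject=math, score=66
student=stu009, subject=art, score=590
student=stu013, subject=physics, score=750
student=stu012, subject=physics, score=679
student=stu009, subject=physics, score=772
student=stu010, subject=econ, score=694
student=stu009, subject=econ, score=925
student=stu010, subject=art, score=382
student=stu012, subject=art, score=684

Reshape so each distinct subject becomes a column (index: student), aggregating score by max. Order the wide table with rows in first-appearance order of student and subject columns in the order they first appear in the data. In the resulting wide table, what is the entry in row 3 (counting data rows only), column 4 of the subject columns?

590

With rows in first-appearance order of student, row 3 is student=stu009. subject columns in first-appearance order: econ, physics, math, art; column 4 is art.
Long rows with student=stu009, subject=art: max(524, 590) = 590.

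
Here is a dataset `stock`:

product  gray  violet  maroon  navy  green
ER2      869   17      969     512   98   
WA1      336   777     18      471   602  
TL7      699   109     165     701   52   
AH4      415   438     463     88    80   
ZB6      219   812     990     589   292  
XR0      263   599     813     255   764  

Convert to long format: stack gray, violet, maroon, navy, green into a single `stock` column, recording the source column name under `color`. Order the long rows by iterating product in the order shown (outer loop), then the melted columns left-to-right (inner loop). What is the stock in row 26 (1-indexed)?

263

30 rows total (6 × 5). Row 26: index ⌊(26-1)/5⌋ = 5 into product → XR0; (26-1) mod 5 = 0 into the melted columns → gray.
So row 26 is (XR0, gray, 263); stock = 263.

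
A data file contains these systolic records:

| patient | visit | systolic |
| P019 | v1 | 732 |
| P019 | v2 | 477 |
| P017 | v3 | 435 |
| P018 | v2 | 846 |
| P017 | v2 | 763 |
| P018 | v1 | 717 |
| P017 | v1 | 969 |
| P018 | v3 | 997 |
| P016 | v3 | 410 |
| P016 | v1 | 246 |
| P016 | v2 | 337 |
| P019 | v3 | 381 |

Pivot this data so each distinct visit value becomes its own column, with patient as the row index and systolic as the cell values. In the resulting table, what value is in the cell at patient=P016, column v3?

Wide layout: rows indexed by patient, columns are the 3 distinct visit values (v1, v2, v3).
Cell (patient=P016, visit=v3) draws from the long row where patient=P016 and visit=v3, which has systolic=410.

410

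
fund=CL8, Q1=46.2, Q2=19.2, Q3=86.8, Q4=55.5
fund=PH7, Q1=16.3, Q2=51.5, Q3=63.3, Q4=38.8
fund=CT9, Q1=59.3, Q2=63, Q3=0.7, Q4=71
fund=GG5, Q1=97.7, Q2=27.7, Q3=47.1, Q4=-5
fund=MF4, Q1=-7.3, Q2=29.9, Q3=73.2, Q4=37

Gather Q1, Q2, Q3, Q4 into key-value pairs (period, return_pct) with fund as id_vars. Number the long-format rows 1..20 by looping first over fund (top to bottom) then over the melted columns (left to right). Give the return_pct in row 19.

73.2

20 rows total (5 × 4). Row 19: index ⌊(19-1)/4⌋ = 4 into fund → MF4; (19-1) mod 4 = 2 into the melted columns → Q3.
So row 19 is (MF4, Q3, 73.2); return_pct = 73.2.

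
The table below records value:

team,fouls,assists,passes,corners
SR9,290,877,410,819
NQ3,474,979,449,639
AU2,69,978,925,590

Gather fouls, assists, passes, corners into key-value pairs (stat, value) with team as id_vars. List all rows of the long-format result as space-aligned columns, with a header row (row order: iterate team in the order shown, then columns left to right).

Each (team, column) pair becomes one row: 3 × 4 = 12 rows.
For example, (SR9, fouls) → value=290.

team  stat     value
SR9   fouls    290  
SR9   assists  877  
SR9   passes   410  
SR9   corners  819  
NQ3   fouls    474  
NQ3   assists  979  
NQ3   passes   449  
NQ3   corners  639  
AU2   fouls    69   
AU2   assists  978  
AU2   passes   925  
AU2   corners  590  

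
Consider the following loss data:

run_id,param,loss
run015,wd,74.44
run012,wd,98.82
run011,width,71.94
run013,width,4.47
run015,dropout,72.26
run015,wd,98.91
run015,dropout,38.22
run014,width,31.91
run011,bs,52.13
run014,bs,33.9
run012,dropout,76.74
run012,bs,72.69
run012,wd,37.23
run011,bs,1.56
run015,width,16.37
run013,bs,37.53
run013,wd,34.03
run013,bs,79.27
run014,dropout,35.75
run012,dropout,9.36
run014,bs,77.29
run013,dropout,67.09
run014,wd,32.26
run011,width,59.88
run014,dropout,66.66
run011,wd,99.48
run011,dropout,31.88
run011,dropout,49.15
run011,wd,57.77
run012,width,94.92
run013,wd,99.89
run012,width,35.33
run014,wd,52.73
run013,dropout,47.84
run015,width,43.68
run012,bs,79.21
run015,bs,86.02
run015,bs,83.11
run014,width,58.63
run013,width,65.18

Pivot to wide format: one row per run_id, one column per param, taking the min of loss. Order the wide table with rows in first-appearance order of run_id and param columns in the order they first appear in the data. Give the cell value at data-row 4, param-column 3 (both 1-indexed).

47.84

With rows in first-appearance order of run_id, row 4 is run_id=run013. param columns in first-appearance order: wd, width, dropout, bs; column 3 is dropout.
Long rows with run_id=run013, param=dropout: min(67.09, 47.84) = 47.84.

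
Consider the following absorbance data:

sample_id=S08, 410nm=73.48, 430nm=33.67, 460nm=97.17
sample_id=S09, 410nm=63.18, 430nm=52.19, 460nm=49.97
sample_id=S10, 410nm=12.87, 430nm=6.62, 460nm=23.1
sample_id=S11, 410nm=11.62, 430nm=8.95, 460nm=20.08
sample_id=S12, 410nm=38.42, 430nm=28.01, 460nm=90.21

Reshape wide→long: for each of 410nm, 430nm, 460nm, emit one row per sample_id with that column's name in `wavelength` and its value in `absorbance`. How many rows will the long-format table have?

5 sample_id values × 3 melted columns = 15 rows.

15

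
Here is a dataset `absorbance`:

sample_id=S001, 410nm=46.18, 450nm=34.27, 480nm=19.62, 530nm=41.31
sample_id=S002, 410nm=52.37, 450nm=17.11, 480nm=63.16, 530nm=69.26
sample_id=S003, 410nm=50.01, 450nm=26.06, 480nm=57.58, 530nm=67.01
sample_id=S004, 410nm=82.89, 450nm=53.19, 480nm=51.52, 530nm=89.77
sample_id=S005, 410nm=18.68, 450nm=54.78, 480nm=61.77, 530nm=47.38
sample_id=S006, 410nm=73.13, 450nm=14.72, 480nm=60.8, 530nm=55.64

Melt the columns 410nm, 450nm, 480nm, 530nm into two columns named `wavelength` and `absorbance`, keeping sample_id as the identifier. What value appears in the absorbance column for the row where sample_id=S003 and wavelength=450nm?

26.06

Unpivoting turns each (sample_id, wide-column) pair into one long row.
The wide cell at row S003, column 450nm holds 26.06, so the long row (S003, 450nm) has absorbance=26.06.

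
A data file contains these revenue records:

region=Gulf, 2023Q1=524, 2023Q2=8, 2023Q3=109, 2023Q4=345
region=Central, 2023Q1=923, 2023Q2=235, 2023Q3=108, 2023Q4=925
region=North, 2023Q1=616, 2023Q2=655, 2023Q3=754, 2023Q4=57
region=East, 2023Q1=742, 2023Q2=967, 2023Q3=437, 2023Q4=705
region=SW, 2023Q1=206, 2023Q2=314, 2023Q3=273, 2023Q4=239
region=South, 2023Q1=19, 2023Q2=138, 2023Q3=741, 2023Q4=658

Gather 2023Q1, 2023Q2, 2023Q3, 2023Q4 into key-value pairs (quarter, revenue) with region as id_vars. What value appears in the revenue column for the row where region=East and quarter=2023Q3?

Unpivoting turns each (region, wide-column) pair into one long row.
The wide cell at row East, column 2023Q3 holds 437, so the long row (East, 2023Q3) has revenue=437.

437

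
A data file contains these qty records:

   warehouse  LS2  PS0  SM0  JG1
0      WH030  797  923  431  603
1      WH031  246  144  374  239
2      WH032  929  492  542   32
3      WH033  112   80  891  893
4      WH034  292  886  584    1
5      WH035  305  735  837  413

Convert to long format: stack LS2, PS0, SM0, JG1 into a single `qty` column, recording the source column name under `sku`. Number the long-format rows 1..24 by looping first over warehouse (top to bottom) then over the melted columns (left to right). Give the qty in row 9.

24 rows total (6 × 4). Row 9: index ⌊(9-1)/4⌋ = 2 into warehouse → WH032; (9-1) mod 4 = 0 into the melted columns → LS2.
So row 9 is (WH032, LS2, 929); qty = 929.

929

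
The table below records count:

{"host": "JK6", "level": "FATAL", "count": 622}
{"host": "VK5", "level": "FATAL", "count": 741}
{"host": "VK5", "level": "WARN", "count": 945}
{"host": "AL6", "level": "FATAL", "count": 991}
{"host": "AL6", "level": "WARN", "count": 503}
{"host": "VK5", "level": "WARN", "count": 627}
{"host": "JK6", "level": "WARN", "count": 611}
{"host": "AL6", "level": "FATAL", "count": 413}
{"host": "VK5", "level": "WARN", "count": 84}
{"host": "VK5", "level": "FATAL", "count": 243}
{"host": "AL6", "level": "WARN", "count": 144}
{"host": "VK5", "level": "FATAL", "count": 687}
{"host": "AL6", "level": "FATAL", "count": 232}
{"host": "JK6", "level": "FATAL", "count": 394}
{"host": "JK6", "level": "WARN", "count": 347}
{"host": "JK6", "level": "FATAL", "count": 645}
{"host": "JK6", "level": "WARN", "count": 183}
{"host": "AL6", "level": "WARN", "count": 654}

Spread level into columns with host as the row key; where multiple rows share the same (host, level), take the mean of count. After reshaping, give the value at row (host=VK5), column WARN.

Rows with host=VK5 and level=WARN: count values are 945, 627, 84.
(945 + 627 + 84) / 3 = 552.

552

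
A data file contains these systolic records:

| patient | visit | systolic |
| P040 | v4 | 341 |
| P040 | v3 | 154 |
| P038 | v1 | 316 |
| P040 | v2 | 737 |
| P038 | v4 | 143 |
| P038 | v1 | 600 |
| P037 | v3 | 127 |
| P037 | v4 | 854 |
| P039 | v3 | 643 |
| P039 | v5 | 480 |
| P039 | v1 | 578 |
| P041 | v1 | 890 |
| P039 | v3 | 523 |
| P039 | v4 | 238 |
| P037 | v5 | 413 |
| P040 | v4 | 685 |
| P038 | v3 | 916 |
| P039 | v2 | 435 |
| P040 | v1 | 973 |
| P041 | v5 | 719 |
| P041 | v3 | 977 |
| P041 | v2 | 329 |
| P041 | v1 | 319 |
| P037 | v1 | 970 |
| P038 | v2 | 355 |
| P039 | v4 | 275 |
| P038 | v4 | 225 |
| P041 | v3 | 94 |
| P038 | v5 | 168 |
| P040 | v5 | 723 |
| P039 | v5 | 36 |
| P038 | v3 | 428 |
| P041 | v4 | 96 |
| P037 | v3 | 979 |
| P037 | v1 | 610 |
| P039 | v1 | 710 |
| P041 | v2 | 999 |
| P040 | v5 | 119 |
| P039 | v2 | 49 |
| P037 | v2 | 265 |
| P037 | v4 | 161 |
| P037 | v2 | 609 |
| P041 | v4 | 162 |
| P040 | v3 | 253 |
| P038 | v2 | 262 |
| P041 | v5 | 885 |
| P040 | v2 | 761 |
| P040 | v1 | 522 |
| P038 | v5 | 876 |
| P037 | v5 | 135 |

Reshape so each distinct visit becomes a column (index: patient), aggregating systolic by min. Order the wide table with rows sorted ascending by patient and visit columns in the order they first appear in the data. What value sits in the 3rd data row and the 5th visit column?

36

With rows sorted ascending by patient, row 3 is patient=P039. visit columns in first-appearance order: v4, v3, v1, v2, v5; column 5 is v5.
Long rows with patient=P039, visit=v5: min(480, 36) = 36.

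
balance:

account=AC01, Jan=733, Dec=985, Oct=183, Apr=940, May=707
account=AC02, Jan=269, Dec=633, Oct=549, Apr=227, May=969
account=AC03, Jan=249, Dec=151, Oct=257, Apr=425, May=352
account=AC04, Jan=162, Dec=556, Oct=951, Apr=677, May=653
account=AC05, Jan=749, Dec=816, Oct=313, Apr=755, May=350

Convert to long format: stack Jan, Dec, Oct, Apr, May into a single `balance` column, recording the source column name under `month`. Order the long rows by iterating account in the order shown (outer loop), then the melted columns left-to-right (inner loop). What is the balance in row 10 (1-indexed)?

969

25 rows total (5 × 5). Row 10: index ⌊(10-1)/5⌋ = 1 into account → AC02; (10-1) mod 5 = 4 into the melted columns → May.
So row 10 is (AC02, May, 969); balance = 969.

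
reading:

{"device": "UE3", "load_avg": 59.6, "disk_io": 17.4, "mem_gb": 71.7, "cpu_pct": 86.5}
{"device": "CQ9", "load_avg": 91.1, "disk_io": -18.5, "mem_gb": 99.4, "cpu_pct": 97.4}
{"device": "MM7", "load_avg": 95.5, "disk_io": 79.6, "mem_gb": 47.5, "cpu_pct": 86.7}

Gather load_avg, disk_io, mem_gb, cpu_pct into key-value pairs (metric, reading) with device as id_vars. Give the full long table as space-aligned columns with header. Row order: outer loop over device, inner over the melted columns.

device  metric    reading
UE3     load_avg  59.6   
UE3     disk_io   17.4   
UE3     mem_gb    71.7   
UE3     cpu_pct   86.5   
CQ9     load_avg  91.1   
CQ9     disk_io   -18.5  
CQ9     mem_gb    99.4   
CQ9     cpu_pct   97.4   
MM7     load_avg  95.5   
MM7     disk_io   79.6   
MM7     mem_gb    47.5   
MM7     cpu_pct   86.7   

Each (device, column) pair becomes one row: 3 × 4 = 12 rows.
For example, (UE3, load_avg) → reading=59.6.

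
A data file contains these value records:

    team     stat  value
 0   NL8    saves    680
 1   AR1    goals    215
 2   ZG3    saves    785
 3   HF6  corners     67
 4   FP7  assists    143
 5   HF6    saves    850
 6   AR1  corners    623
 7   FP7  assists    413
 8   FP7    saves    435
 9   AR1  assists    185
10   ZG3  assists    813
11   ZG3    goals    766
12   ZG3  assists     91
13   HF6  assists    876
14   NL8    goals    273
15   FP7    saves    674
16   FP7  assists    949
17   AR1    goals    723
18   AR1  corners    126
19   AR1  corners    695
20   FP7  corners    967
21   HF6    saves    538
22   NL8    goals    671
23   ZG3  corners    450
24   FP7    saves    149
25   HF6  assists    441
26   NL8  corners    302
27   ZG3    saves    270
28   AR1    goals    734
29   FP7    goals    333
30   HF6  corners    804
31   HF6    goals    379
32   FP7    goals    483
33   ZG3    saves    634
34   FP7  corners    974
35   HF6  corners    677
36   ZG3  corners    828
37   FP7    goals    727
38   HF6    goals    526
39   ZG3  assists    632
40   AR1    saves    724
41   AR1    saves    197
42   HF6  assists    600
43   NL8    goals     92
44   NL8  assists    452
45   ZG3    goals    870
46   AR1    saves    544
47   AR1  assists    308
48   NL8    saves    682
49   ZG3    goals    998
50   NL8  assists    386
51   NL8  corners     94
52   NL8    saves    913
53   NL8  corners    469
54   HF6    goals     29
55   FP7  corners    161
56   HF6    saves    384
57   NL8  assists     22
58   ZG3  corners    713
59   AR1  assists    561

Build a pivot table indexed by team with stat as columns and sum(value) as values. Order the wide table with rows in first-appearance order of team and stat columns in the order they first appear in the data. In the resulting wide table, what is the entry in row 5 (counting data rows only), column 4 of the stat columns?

With rows in first-appearance order of team, row 5 is team=FP7. stat columns in first-appearance order: saves, goals, corners, assists; column 4 is assists.
Long rows with team=FP7, stat=assists: 143 + 413 + 949 = 1505.

1505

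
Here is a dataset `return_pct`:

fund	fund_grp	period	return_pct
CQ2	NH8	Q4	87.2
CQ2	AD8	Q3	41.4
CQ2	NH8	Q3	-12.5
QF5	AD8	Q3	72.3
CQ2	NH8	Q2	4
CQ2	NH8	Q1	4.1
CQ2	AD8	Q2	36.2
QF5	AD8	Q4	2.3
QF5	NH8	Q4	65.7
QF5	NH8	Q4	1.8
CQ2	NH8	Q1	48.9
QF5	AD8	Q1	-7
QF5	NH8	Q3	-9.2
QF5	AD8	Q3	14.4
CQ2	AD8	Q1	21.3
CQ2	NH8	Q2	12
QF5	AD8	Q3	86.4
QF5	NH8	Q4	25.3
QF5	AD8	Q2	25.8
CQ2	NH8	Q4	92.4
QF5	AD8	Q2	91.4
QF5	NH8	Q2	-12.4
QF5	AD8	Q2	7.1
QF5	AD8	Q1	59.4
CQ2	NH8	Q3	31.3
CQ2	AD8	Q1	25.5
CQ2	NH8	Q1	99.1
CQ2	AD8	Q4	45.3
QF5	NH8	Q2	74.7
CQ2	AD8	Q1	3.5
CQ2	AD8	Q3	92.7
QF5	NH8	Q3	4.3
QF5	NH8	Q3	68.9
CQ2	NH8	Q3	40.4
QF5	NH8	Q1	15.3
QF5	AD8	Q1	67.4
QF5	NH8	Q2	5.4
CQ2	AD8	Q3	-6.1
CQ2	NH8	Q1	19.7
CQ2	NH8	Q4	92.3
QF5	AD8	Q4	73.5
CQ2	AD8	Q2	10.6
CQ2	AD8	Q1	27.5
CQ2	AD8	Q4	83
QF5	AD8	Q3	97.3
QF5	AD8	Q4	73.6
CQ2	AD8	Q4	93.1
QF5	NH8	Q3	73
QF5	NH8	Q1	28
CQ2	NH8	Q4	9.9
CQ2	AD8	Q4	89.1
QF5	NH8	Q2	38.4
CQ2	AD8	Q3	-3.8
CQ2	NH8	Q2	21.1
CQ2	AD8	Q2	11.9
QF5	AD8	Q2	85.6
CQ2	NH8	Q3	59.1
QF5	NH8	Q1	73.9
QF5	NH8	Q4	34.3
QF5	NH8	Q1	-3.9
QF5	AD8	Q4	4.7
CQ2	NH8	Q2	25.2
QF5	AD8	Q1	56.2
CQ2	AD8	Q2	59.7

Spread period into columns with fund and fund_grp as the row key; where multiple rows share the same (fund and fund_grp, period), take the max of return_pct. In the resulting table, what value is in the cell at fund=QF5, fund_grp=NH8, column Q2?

74.7

Rows with fund=QF5, fund_grp=NH8 and period=Q2: return_pct values are -12.4, 74.7, 5.4, 38.4.
max(-12.4, 74.7, 5.4, 38.4) = 74.7.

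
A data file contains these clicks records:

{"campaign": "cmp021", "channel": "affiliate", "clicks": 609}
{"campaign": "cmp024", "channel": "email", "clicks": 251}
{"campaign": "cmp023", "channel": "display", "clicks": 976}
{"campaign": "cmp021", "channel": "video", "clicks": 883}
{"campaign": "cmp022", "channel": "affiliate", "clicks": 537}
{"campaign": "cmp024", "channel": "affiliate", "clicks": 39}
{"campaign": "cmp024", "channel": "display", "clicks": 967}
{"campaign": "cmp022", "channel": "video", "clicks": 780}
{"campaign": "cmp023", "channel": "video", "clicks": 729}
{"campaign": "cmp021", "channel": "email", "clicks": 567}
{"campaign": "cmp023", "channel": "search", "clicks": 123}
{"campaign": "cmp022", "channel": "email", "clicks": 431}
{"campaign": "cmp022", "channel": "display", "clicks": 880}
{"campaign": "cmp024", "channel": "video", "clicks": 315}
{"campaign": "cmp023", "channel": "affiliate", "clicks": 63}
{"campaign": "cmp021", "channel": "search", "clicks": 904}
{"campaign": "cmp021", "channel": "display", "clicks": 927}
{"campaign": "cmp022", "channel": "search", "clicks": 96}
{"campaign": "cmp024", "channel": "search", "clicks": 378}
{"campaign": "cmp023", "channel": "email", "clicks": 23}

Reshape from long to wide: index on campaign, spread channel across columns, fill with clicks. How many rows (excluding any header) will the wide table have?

4

4 distinct campaign values → 4 rows.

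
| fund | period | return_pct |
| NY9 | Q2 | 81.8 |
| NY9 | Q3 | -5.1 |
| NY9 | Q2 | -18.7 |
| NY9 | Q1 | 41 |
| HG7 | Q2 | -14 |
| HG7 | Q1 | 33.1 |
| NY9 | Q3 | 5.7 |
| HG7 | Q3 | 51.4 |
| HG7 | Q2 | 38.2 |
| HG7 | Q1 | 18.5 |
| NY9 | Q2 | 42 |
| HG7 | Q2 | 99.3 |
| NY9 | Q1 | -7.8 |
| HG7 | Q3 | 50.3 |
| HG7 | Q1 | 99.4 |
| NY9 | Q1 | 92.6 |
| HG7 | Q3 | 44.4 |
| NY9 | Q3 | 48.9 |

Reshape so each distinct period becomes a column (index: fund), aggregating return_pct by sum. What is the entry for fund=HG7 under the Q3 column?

Rows with fund=HG7 and period=Q3: return_pct values are 51.4, 50.3, 44.4.
51.4 + 50.3 + 44.4 = 146.1.

146.1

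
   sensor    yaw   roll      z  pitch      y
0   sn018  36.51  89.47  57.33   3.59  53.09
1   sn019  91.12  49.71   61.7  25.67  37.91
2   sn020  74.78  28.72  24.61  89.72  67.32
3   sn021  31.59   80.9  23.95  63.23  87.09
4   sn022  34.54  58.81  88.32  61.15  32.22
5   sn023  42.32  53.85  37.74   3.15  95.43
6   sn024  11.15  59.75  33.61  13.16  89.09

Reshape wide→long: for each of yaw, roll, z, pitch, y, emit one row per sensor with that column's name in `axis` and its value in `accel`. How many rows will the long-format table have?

35

7 sensor values × 5 melted columns = 35 rows.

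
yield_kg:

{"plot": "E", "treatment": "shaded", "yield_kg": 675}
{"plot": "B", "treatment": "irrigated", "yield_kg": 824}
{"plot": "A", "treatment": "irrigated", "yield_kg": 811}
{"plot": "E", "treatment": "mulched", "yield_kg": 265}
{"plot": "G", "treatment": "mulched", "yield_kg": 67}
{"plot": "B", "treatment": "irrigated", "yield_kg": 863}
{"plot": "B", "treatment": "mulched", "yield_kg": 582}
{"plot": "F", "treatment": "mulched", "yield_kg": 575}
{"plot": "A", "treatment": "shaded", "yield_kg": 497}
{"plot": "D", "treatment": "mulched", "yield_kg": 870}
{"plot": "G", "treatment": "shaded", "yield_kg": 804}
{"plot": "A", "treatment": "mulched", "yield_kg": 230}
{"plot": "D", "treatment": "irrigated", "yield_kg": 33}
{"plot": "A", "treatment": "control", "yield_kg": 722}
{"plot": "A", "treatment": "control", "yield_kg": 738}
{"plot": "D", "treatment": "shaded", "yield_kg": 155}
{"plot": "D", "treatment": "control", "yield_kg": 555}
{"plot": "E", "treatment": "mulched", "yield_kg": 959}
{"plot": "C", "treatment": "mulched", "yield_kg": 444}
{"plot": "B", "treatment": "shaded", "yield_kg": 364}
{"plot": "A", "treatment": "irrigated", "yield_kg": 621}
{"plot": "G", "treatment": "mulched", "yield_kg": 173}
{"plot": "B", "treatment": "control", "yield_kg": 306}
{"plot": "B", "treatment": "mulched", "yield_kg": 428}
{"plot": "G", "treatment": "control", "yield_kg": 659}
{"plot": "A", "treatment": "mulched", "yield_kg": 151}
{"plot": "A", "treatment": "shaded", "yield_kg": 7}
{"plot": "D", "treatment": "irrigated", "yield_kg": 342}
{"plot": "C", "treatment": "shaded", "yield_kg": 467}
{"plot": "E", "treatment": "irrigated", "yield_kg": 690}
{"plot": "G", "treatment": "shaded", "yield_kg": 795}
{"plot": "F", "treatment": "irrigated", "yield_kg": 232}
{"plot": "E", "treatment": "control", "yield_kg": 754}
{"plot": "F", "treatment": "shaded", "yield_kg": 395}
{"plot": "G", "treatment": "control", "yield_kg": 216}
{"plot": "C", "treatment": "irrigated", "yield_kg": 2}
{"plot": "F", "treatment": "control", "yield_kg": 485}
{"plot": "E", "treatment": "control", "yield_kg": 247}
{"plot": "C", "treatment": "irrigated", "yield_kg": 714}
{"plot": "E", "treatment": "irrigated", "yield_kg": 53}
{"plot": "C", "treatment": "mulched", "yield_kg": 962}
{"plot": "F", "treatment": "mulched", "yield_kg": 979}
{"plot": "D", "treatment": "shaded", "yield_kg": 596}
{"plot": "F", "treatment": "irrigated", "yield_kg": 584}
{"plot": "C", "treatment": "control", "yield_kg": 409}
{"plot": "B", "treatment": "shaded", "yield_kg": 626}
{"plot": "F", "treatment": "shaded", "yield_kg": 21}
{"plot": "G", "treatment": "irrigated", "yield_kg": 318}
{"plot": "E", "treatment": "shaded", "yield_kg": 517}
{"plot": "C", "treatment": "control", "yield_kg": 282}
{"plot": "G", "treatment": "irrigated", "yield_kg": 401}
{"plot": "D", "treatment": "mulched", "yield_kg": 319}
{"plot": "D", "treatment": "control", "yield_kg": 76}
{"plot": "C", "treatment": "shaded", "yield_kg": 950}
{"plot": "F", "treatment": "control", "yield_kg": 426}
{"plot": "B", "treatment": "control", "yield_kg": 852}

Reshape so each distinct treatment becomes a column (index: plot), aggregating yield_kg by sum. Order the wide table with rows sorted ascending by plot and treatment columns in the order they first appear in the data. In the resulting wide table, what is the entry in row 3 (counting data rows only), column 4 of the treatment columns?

691

With rows sorted ascending by plot, row 3 is plot=C. treatment columns in first-appearance order: shaded, irrigated, mulched, control; column 4 is control.
Long rows with plot=C, treatment=control: 409 + 282 = 691.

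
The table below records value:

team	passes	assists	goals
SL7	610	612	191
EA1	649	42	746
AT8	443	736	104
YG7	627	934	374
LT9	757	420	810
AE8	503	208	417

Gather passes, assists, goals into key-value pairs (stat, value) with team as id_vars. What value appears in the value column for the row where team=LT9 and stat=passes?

757

Unpivoting turns each (team, wide-column) pair into one long row.
The wide cell at row LT9, column passes holds 757, so the long row (LT9, passes) has value=757.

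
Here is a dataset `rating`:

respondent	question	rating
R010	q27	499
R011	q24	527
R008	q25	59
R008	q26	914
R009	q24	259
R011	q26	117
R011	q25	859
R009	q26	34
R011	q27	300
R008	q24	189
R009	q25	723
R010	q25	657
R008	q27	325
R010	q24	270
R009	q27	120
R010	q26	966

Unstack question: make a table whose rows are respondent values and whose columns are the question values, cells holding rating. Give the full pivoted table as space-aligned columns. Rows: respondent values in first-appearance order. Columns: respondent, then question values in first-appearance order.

Columns: respondent plus the 4 distinct question values (q27, q24, q25, q26).
For example, row R010 column q27 takes rating=499 from the long row (R010, q27).

respondent  q27  q24  q25  q26
R010        499  270  657  966
R011        300  527  859  117
R008        325  189  59   914
R009        120  259  723  34 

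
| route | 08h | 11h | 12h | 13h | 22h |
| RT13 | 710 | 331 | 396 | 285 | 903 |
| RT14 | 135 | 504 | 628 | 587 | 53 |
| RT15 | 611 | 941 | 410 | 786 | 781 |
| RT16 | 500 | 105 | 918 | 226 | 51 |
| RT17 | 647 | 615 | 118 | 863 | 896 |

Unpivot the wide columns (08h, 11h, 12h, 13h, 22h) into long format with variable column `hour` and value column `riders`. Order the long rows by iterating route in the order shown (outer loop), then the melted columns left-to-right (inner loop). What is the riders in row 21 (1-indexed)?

25 rows total (5 × 5). Row 21: index ⌊(21-1)/5⌋ = 4 into route → RT17; (21-1) mod 5 = 0 into the melted columns → 08h.
So row 21 is (RT17, 08h, 647); riders = 647.

647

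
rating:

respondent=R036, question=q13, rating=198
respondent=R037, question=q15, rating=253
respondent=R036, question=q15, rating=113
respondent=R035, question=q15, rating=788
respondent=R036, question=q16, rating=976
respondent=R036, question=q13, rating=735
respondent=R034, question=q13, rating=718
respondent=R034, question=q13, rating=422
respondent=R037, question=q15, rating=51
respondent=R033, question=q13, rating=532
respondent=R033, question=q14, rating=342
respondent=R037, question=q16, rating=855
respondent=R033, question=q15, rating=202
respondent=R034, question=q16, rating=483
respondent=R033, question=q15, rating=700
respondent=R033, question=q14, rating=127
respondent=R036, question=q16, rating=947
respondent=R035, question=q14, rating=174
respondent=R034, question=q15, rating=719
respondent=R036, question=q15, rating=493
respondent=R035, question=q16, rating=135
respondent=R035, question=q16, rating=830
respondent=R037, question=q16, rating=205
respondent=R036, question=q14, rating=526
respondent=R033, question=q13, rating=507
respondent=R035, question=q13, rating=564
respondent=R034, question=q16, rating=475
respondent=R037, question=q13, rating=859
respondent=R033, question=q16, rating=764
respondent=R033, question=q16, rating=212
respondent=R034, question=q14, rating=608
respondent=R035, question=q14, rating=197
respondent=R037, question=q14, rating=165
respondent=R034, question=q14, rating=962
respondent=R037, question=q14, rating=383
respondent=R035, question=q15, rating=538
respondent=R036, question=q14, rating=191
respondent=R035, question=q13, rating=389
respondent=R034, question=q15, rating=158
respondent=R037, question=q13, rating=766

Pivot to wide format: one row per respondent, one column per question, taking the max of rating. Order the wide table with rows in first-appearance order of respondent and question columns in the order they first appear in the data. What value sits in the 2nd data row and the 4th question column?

With rows in first-appearance order of respondent, row 2 is respondent=R037. question columns in first-appearance order: q13, q15, q16, q14; column 4 is q14.
Long rows with respondent=R037, question=q14: max(165, 383) = 383.

383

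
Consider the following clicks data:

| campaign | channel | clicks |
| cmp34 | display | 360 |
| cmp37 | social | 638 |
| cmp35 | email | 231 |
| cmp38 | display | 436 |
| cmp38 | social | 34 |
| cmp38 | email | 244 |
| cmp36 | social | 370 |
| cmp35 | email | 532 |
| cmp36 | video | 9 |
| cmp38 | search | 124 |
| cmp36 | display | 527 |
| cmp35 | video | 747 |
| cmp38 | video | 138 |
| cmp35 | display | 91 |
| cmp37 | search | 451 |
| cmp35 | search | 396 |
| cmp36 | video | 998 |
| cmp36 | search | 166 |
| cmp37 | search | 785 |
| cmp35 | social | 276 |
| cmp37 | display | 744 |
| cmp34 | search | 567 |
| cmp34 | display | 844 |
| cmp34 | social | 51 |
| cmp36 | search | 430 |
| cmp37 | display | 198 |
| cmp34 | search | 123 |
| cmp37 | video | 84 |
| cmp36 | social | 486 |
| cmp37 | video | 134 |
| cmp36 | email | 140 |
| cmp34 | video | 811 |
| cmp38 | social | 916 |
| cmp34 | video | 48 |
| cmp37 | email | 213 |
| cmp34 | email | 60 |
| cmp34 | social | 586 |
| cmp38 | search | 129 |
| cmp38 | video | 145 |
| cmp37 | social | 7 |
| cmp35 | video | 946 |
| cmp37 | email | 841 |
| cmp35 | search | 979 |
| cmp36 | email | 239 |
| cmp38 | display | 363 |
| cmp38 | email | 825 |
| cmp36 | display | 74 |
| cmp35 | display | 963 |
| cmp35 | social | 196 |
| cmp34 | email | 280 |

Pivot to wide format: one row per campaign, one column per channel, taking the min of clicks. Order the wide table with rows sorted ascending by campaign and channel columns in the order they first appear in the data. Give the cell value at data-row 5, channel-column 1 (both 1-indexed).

With rows sorted ascending by campaign, row 5 is campaign=cmp38. channel columns in first-appearance order: display, social, email, video, search; column 1 is display.
Long rows with campaign=cmp38, channel=display: min(436, 363) = 363.

363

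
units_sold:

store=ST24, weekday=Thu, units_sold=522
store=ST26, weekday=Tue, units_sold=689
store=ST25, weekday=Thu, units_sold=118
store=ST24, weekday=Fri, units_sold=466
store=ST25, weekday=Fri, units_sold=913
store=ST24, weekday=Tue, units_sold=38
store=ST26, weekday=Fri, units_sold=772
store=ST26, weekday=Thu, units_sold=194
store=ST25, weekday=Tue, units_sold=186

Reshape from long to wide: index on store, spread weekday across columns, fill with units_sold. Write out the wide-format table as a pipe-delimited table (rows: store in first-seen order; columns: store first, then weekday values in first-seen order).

| store | Thu | Tue | Fri |
| ST24 | 522 | 38 | 466 |
| ST26 | 194 | 689 | 772 |
| ST25 | 118 | 186 | 913 |

Columns: store plus the 3 distinct weekday values (Thu, Tue, Fri).
For example, row ST24 column Thu takes units_sold=522 from the long row (ST24, Thu).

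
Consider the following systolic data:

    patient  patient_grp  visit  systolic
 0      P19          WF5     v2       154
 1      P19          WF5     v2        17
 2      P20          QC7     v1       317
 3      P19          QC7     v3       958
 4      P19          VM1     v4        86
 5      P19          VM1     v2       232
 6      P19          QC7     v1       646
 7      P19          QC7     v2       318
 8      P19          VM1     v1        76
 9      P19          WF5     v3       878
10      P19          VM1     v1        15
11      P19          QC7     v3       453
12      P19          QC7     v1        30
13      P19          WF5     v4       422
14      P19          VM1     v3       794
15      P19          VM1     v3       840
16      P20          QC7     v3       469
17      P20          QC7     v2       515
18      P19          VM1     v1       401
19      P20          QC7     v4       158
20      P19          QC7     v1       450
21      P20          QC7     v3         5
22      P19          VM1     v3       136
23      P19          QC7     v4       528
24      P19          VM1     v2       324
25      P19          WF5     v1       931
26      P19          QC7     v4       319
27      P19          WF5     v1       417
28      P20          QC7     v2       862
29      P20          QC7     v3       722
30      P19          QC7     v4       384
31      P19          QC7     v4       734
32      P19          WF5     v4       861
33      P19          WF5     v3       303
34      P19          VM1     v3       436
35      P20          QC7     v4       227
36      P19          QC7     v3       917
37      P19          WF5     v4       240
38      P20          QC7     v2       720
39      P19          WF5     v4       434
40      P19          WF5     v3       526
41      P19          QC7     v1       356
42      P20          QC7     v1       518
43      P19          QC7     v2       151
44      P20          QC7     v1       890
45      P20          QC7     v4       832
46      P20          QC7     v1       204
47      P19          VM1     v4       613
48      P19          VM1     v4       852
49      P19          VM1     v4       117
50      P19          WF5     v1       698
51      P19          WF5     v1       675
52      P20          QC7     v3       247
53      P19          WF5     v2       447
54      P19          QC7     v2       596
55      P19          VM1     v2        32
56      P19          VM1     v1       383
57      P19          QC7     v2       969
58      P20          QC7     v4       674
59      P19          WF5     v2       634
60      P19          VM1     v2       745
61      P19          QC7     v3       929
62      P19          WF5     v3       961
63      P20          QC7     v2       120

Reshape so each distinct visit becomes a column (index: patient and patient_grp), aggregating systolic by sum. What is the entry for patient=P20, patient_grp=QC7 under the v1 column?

1929

Rows with patient=P20, patient_grp=QC7 and visit=v1: systolic values are 317, 518, 890, 204.
317 + 518 + 890 + 204 = 1929.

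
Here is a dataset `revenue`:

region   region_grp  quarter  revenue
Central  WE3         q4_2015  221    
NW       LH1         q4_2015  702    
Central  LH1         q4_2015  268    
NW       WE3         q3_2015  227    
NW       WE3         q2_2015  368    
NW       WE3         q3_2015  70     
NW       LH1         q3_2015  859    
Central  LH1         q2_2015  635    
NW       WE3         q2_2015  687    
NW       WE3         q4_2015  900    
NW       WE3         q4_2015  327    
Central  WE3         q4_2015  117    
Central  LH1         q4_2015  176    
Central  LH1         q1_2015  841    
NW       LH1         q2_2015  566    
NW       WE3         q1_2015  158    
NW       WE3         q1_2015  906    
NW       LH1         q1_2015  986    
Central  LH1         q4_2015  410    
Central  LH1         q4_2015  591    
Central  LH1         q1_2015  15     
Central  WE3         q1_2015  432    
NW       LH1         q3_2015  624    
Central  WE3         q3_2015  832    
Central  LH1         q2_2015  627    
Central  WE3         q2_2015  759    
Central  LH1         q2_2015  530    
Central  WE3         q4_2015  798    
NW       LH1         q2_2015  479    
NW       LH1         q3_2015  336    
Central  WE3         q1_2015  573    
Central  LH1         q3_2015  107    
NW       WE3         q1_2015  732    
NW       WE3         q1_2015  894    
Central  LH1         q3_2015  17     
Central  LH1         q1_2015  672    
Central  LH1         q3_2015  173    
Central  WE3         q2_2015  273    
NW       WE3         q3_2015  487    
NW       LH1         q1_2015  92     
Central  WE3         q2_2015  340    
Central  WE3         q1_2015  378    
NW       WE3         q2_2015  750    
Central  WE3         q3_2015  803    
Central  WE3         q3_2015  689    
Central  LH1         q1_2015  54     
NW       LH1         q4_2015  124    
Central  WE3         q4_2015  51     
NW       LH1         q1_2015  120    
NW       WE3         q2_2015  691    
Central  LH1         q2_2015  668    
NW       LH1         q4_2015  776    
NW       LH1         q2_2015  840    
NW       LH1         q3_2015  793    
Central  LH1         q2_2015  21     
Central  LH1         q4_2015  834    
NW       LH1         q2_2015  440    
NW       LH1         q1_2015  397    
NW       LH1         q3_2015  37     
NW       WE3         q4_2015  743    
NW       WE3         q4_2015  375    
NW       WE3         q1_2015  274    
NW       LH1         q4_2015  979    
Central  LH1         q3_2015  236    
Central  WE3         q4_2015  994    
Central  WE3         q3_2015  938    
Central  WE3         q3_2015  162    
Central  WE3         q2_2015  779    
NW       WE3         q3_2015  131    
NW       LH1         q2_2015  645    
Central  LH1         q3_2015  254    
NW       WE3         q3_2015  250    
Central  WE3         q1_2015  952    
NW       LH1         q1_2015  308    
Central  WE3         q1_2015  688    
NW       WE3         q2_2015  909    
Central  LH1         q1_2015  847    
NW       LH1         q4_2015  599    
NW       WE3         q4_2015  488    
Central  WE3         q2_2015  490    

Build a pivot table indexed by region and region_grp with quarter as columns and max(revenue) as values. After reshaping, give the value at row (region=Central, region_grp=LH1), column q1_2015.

847

Rows with region=Central, region_grp=LH1 and quarter=q1_2015: revenue values are 841, 15, 672, 54, 847.
max(841, 15, 672, 54, 847) = 847.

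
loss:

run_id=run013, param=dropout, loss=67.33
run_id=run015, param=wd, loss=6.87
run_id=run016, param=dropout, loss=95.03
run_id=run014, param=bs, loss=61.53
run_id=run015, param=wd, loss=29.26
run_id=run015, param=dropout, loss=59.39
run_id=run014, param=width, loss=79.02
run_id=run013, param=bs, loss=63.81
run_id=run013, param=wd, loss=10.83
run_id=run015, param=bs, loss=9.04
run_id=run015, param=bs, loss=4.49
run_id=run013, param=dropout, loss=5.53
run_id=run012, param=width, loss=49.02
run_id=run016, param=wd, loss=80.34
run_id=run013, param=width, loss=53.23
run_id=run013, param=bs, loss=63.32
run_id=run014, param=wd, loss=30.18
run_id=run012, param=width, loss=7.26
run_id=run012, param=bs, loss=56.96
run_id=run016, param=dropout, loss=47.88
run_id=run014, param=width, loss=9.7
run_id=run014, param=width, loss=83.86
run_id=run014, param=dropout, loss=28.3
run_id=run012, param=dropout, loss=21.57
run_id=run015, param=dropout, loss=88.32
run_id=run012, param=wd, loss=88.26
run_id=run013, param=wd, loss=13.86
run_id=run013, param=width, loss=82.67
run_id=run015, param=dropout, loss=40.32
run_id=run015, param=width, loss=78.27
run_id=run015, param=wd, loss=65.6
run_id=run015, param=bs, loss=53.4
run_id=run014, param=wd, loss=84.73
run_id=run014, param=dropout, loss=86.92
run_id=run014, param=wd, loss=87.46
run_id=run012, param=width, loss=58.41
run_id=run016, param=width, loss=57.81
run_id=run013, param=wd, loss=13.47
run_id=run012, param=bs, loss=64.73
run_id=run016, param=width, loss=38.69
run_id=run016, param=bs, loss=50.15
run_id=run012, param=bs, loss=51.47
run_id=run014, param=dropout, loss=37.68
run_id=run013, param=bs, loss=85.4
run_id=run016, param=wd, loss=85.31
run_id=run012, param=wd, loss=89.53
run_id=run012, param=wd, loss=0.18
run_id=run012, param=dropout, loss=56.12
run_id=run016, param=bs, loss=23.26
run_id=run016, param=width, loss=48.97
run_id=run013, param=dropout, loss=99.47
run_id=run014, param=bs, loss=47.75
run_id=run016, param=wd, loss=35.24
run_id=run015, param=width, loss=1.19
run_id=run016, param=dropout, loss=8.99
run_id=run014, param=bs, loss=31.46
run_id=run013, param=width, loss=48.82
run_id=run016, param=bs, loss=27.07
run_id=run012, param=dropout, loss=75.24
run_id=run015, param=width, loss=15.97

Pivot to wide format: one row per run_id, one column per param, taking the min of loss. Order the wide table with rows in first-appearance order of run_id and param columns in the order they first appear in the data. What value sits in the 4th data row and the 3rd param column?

31.46

With rows in first-appearance order of run_id, row 4 is run_id=run014. param columns in first-appearance order: dropout, wd, bs, width; column 3 is bs.
Long rows with run_id=run014, param=bs: min(61.53, 47.75, 31.46) = 31.46.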